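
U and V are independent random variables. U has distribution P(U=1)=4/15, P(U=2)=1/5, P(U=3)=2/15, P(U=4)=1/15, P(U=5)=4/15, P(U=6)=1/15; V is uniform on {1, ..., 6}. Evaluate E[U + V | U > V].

210/31

P(U > V) = 31/90.
Summing (U+V)·P(x,y) over outcomes with U > V gives 7/3.
E[U + V | U > V] = (7/3) / (31/90) = 210/31.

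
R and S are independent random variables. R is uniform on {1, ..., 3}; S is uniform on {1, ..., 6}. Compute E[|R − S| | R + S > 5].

Outcomes with R + S > 5: (1,5), (1,6), (2,4), (2,5), (2,6), (3,3), (3,4), (3,5), (3,6), each with probability 1/18.
E[|R − S| | R + S > 5] = (4 + 5 + 2 + 3 + 4 + 0 + 1 + 2 + 3) / 9 = 8/3.

8/3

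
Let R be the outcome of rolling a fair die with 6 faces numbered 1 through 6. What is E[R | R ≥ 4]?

Given R ≥ 4, R is equally likely to be any of {4, 5, 6}.
E[R | R ≥ 4] = (4 + 5 + 6) / 3 = 5.

5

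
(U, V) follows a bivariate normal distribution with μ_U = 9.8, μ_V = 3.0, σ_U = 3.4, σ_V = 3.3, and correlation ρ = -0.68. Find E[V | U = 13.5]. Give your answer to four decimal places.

0.5580

E[V | U=x] = μ_V + ρ(σ_V/σ_U)(x − μ_U) for jointly normal variables.
E[V | U=13.5] = 3.0 + (-0.68)·(3.3/3.4)·(13.5 − (9.8)) = 3.0 + (-0.66)·(3.7) = 0.5580.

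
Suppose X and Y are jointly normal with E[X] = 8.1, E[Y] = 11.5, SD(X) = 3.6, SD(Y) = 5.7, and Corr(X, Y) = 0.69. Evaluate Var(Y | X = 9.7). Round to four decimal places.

17.0215

Var(Y | X=x) = (1 − ρ²)·σ_Y².
Var(Y | X=9.7) = (5.7)²·(1 − (0.69)²) = 32.49·0.5239 = 17.0215.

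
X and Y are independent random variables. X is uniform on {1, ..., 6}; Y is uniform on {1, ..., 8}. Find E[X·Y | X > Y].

35/3

P(X > Y) = 5/16.
Summing XY·P(x,y) over outcomes with X > Y gives 175/48.
E[X·Y | X > Y] = (175/48) / (5/16) = 35/3.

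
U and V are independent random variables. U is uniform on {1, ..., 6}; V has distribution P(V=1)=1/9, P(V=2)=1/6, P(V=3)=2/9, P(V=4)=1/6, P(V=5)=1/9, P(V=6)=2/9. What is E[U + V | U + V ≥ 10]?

P(U + V ≥ 10) = 19/108.
Summing (U+V)·P(x,y) over outcomes with U + V ≥ 10 gives 17/9.
E[U + V | U + V ≥ 10] = (17/9) / (19/108) = 204/19.

204/19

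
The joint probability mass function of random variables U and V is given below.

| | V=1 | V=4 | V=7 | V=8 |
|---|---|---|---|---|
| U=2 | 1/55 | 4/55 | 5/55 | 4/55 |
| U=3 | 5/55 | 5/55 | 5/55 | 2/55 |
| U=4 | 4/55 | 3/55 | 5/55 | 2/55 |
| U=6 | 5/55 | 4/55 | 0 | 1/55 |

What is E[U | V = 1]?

P(V = 1) = 3/11.
Σ U·P over the event = 2·(1/55) + 3·(5/55) + 4·(4/55) + 6·(5/55) = 63/55.
E[U | V = 1] = (63/55) / (3/11) = 21/5.

21/5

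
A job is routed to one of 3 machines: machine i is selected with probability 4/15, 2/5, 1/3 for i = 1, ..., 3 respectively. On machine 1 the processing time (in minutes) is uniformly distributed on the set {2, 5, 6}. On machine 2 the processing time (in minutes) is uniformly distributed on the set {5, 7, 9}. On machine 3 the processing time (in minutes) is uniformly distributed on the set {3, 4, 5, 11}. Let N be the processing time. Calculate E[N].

E[N | machine 1] = (2+5+6)/3 = 13/3.
E[N | machine 2] = (5+7+9)/3 = 7.
E[N | machine 3] = (3+4+5+11)/4 = 23/4.
By the law of total expectation,
E[N] = (4/15)·(13/3) + (2/5)·(7) + (1/3)·(23/4) = 1057/180.

1057/180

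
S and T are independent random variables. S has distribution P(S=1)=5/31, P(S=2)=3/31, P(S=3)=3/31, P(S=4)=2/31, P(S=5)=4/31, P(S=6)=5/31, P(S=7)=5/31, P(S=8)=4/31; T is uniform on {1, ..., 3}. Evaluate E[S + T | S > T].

177/23

P(S > T) = 23/31.
Summing (S+T)·P(x,y) over outcomes with S > T gives 177/31.
E[S + T | S > T] = (177/31) / (23/31) = 177/23.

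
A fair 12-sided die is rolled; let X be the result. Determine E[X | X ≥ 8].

10

Given X ≥ 8, X is equally likely to be any of {8, 9, 10, 11, 12}.
E[X | X ≥ 8] = (8 + 9 + 10 + 11 + 12) / 5 = 10.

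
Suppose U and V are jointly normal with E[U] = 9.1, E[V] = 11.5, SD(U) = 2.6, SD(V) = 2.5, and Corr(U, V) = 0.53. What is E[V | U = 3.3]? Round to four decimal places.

For a bivariate normal, E[V | U=x] = μ_V + ρ·(σ_V/σ_U)·(x − μ_U).
E[V | U=3.3] = 11.5 + (0.53)·(2.5/2.6)·(3.3 − (9.1)) = 11.5 + (0.50962)·(-5.8) = 8.5442.

8.5442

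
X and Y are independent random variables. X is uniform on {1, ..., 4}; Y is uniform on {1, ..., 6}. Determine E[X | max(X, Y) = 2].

5/3

P(max(X, Y) = 2) = 1/8.
Summing X·P(x,y) over outcomes with max(X, Y) = 2 gives 5/24.
E[X | max(X, Y) = 2] = (5/24) / (1/8) = 5/3.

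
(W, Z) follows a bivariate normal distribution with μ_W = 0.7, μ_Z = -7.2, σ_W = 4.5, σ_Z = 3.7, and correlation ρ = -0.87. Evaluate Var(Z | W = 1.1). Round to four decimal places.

3.3280

For a bivariate normal, Var(Z | W=x) = σ_Z²(1 − ρ²).
Var(Z | W=1.1) = (3.7)²·(1 − (-0.87)²) = 13.69·0.2431 = 3.3280.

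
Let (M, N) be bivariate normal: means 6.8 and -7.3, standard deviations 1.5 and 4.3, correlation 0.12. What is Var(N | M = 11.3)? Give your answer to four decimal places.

18.2237

The conditional variance in a bivariate normal is σ_N²(1 − ρ²), independent of x.
Var(N | M=11.3) = (4.3)²·(1 − (0.12)²) = 18.49·0.9856 = 18.2237.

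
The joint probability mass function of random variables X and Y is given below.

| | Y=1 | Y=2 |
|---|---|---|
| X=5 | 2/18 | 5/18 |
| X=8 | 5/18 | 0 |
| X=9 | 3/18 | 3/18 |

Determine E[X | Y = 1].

P(Y = 1) = 5/9.
Σ X·P over the event = 5·(2/18) + 8·(5/18) + 9·(3/18) = 77/18.
E[X | Y = 1] = (77/18) / (5/9) = 77/10.

77/10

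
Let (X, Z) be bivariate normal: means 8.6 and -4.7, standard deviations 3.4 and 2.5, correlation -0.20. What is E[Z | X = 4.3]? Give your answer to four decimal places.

E[Z | X=x] = μ_Z + ρ(σ_Z/σ_X)(x − μ_X) for jointly normal variables.
E[Z | X=4.3] = -4.7 + (-0.20)·(2.5/3.4)·(4.3 − (8.6)) = -4.7 + (-0.14706)·(-4.3) = -4.0676.

-4.0676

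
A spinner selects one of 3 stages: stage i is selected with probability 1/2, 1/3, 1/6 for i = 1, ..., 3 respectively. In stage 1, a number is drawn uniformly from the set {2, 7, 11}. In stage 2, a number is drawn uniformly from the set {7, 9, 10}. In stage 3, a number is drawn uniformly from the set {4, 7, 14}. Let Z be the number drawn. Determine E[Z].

137/18

E[Z | stage 1] = (2+7+11)/3 = 20/3.
E[Z | stage 2] = (7+9+10)/3 = 26/3.
E[Z | stage 3] = (4+7+14)/3 = 25/3.
By the law of total expectation,
E[Z] = (1/2)·(20/3) + (1/3)·(26/3) + (1/6)·(25/3) = 137/18.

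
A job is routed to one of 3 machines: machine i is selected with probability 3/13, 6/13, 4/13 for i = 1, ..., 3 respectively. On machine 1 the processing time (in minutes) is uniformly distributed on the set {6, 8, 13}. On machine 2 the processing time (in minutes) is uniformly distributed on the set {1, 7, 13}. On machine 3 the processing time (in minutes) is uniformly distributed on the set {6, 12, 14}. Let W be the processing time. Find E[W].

335/39

E[W | machine 1] = (6+8+13)/3 = 9.
E[W | machine 2] = (1+7+13)/3 = 7.
E[W | machine 3] = (6+12+14)/3 = 32/3.
E[W] = (3/13)·(9) + (6/13)·(7) + (4/13)·(32/3) = 335/39.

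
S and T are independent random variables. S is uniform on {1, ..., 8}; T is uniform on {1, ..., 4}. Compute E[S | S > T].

62/11

P(S > T) = 11/16.
Summing S·P(x,y) over outcomes with S > T gives 31/8.
E[S | S > T] = (31/8) / (11/16) = 62/11.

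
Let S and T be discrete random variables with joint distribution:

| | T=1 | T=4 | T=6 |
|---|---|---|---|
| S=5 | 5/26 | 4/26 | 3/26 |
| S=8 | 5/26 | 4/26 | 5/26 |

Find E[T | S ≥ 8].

P(S ≥ 8) = 7/13.
Σ T·P over the event = 1·(5/26) + 4·(4/26) + 6·(5/26) = 51/26.
E[T | S ≥ 8] = (51/26) / (7/13) = 51/14.

51/14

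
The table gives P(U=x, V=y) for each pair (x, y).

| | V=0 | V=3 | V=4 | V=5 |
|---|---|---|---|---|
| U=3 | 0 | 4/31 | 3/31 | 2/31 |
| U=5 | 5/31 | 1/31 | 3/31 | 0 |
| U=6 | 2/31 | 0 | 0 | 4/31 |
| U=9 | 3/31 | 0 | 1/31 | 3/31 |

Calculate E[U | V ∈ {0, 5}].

P(V ∈ {0, 5}) = 19/31.
Σ U·P over the event = 3·(2/31) + 5·(5/31) + 6·(2/31) + 6·(4/31) + 9·(3/31) + 9·(3/31) = 121/31.
E[U | V ∈ {0, 5}] = (121/31) / (19/31) = 121/19.

121/19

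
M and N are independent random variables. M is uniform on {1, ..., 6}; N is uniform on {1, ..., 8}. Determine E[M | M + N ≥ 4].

164/45

P(M + N ≥ 4) = 15/16.
Summing M·P(x,y) over outcomes with M + N ≥ 4 gives 41/12.
E[M | M + N ≥ 4] = (41/12) / (15/16) = 164/45.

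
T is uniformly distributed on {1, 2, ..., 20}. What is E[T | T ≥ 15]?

Given T ≥ 15, T is equally likely to be any of {15, 16, 17, 18, 19, 20}.
E[T | T ≥ 15] = (15 + 16 + 17 + 18 + 19 + 20) / 6 = 35/2.

35/2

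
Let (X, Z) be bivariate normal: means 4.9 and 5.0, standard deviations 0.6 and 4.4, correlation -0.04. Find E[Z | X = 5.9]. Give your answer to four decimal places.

4.7067

E[Z | X=x] = μ_Z + ρ(σ_Z/σ_X)(x − μ_X) for jointly normal variables.
E[Z | X=5.9] = 5.0 + (-0.04)·(4.4/0.6)·(5.9 − (4.9)) = 5.0 + (-0.29333)·(1) = 4.7067.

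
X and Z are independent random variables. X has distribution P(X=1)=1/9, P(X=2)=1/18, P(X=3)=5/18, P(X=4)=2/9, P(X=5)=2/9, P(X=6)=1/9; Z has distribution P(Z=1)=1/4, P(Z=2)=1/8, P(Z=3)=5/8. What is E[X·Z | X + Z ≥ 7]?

P(X + Z ≥ 7) = 5/12.
Summing XZ·P(x,y) over outcomes with X + Z ≥ 7 gives 101/18.
E[X·Z | X + Z ≥ 7] = (101/18) / (5/12) = 202/15.

202/15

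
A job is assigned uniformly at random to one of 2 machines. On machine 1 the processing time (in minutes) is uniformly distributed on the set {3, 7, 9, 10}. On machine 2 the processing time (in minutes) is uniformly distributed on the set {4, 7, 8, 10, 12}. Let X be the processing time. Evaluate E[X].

E[X | machine 1] = (3+7+9+10)/4 = 29/4.
E[X | machine 2] = (4+7+8+10+12)/5 = 41/5.
E[X] = (1/2)·(29/4) + (1/2)·(41/5) = 309/40.

309/40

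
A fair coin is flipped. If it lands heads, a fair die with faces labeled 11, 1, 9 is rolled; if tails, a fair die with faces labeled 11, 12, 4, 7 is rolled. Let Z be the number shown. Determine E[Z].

31/4

E[Z | heads] = (11+1+9)/3 = 7.
E[Z | tails] = (11+12+4+7)/4 = 17/2.
By the law of total expectation,
E[Z] = (1/2)·(7) + (1/2)·(17/2) = 31/4.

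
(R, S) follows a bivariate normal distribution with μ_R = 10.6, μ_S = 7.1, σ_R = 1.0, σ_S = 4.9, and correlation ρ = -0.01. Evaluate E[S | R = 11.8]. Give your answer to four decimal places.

For a bivariate normal, E[S | R=x] = μ_S + ρ·(σ_S/σ_R)·(x − μ_R).
E[S | R=11.8] = 7.1 + (-0.01)·(4.9/1.0)·(11.8 − (10.6)) = 7.1 + (-0.049)·(1.2) = 7.0412.

7.0412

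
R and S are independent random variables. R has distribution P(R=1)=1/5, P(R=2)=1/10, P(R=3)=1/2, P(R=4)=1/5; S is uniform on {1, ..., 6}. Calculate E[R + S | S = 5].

P(S = 5) = 1/6.
Summing (R+S)·P(x,y) over outcomes with S = 5 gives 77/60.
E[R + S | S = 5] = (77/60) / (1/6) = 77/10.

77/10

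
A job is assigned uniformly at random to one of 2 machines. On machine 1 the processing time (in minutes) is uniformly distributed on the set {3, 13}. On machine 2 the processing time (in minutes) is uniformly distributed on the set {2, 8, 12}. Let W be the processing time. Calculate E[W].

E[W | machine 1] = (3+13)/2 = 8.
E[W | machine 2] = (2+8+12)/3 = 22/3.
E[W] = (1/2)·(8) + (1/2)·(22/3) = 23/3.

23/3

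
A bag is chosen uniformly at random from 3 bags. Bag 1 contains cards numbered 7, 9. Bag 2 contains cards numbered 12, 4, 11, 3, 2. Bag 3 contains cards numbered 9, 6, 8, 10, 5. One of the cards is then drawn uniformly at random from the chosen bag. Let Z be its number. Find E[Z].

E[Z | bag 1] = (7+9)/2 = 8.
E[Z | bag 2] = (12+4+11+3+2)/5 = 32/5.
E[Z | bag 3] = (9+6+8+10+5)/5 = 38/5.
By the law of total expectation,
E[Z] = (1/3)·(8) + (1/3)·(32/5) + (1/3)·(38/5) = 22/3.

22/3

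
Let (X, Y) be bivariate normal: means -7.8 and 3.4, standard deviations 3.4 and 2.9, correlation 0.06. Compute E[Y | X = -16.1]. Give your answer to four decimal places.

E[Y | X=x] = μ_Y + ρ(σ_Y/σ_X)(x − μ_X) for jointly normal variables.
E[Y | X=-16.1] = 3.4 + (0.06)·(2.9/3.4)·(-16.1 − (-7.8)) = 3.4 + (0.051176)·(-8.3) = 2.9752.

2.9752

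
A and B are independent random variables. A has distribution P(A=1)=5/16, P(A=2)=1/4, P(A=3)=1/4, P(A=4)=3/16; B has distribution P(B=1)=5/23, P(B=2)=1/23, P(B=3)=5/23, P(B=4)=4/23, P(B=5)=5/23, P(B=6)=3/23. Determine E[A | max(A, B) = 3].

197/89

P(max(A, B) = 3) = 89/368.
Summing A·P(x,y) over outcomes with max(A, B) = 3 gives 197/368.
E[A | max(A, B) = 3] = (197/368) / (89/368) = 197/89.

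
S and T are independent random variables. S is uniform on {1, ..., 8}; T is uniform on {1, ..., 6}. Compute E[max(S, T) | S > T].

160/27

P(S > T) = 9/16.
Summing max(S,T)·P(x,y) over outcomes with S > T gives 10/3.
E[max(S, T) | S > T] = (10/3) / (9/16) = 160/27.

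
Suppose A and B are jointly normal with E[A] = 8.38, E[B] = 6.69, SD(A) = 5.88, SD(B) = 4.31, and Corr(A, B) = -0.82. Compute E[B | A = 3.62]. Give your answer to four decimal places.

9.5510

For a bivariate normal, E[B | A=x] = μ_B + ρ·(σ_B/σ_A)·(x − μ_A).
E[B | A=3.62] = 6.69 + (-0.82)·(4.31/5.88)·(3.62 − (8.38)) = 6.69 + (-0.60105)·(-4.76) = 9.5510.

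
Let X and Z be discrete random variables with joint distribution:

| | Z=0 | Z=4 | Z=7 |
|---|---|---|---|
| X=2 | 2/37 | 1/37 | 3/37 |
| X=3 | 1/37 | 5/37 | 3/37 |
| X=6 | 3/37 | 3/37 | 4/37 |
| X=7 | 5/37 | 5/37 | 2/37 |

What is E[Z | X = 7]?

P(X = 7) = 12/37.
Σ Z·P over the event = 0·(5/37) + 4·(5/37) + 7·(2/37) = 34/37.
E[Z | X = 7] = (34/37) / (12/37) = 17/6.

17/6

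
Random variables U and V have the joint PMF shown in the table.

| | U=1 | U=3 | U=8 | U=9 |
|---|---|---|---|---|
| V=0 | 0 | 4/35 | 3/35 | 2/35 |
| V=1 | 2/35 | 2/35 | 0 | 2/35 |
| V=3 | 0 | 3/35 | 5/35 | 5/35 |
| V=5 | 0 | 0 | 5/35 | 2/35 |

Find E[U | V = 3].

P(V = 3) = 13/35.
Σ U·P over the event = 3·(3/35) + 8·(5/35) + 9·(5/35) = 94/35.
E[U | V = 3] = (94/35) / (13/35) = 94/13.

94/13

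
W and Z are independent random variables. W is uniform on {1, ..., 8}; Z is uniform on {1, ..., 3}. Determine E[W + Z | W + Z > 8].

Outcomes with W + Z > 8: (6,3), (7,2), (7,3), (8,1), (8,2), (8,3), each with probability 1/24.
E[W + Z | W + Z > 8] = (9 + 9 + 10 + 9 + 10 + 11) / 6 = 29/3.

29/3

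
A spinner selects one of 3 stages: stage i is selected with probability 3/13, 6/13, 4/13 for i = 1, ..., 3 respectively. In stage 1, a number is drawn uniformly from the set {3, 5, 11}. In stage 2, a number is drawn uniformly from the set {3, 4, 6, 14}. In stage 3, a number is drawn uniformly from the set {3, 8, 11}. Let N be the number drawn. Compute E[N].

41/6

E[N | stage 1] = (3+5+11)/3 = 19/3.
E[N | stage 2] = (3+4+6+14)/4 = 27/4.
E[N | stage 3] = (3+8+11)/3 = 22/3.
E[N] = (3/13)·(19/3) + (6/13)·(27/4) + (4/13)·(22/3) = 41/6.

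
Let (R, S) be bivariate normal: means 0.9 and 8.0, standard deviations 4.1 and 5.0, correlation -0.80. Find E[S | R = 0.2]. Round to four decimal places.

For a bivariate normal, E[S | R=x] = μ_S + ρ·(σ_S/σ_R)·(x − μ_R).
E[S | R=0.2] = 8.0 + (-0.80)·(5.0/4.1)·(0.2 − (0.9)) = 8.0 + (-0.97561)·(-0.7) = 8.6829.

8.6829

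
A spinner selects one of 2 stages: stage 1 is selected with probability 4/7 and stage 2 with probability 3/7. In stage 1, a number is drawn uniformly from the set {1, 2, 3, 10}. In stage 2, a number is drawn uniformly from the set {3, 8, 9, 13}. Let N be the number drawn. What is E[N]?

E[N | stage 1] = (1+2+3+10)/4 = 4.
E[N | stage 2] = (3+8+9+13)/4 = 33/4.
By the law of total expectation,
E[N] = (4/7)·(4) + (3/7)·(33/4) = 163/28.

163/28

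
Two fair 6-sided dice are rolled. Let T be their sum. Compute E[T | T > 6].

P(T > 6) = 7/12.
Σ over the event: 7·1/6 + 8·5/36 + 9·1/9 + 10·1/12 + 11·1/18 + 12·1/36 = 91/18.
E[T | T > 6] = (91/18) / (7/12) = 26/3.

26/3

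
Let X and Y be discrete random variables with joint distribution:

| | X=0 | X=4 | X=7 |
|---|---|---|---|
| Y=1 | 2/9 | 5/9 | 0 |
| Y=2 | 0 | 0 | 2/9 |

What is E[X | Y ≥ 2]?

P(Y ≥ 2) = 2/9.
Σ X·P over the event = 7·(2/9) = 14/9.
E[X | Y ≥ 2] = (14/9) / (2/9) = 7.

7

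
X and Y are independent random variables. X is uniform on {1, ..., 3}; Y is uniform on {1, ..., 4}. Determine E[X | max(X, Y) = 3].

P(max(X, Y) = 3) = 5/12.
Summing X·P(x,y) over outcomes with max(X, Y) = 3 gives 1.
E[X | max(X, Y) = 3] = (1) / (5/12) = 12/5.

12/5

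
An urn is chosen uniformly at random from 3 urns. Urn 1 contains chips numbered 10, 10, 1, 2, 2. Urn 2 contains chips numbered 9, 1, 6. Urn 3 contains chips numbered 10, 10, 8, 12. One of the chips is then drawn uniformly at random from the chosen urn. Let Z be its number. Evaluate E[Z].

61/9

E[Z | urn 1] = (10+10+1+2+2)/5 = 5.
E[Z | urn 2] = (9+1+6)/3 = 16/3.
E[Z | urn 3] = (10+10+8+12)/4 = 10.
By the law of total expectation,
E[Z] = (1/3)·(5) + (1/3)·(16/3) + (1/3)·(10) = 61/9.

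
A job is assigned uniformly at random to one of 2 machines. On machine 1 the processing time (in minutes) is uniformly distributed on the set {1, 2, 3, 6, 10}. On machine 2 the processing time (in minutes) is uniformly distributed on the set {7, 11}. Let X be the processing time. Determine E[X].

E[X | machine 1] = (1+2+3+6+10)/5 = 22/5.
E[X | machine 2] = (7+11)/2 = 9.
By the law of total expectation,
E[X] = (1/2)·(22/5) + (1/2)·(9) = 67/10.

67/10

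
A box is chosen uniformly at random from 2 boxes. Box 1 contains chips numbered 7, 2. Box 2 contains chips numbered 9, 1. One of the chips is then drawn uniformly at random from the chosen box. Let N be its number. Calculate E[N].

E[N | box 1] = (7+2)/2 = 9/2.
E[N | box 2] = (9+1)/2 = 5.
By the law of total expectation,
E[N] = (1/2)·(9/2) + (1/2)·(5) = 19/4.

19/4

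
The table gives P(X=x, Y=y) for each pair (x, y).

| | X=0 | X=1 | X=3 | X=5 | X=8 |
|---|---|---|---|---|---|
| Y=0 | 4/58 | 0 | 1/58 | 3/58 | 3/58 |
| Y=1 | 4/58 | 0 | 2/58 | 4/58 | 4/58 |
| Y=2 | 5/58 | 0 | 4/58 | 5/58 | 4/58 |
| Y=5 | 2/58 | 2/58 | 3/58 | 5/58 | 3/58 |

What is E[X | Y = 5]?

4

P(Y = 5) = 15/58.
Σ X·P over the event = 0·(2/58) + 1·(2/58) + 3·(3/58) + 5·(5/58) + 8·(3/58) = 30/29.
E[X | Y = 5] = (30/29) / (15/58) = 4.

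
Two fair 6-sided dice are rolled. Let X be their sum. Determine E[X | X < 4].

P(X < 4) = 1/12.
Σ over the event: 2·1/36 + 3·1/18 = 2/9.
E[X | X < 4] = (2/9) / (1/12) = 8/3.

8/3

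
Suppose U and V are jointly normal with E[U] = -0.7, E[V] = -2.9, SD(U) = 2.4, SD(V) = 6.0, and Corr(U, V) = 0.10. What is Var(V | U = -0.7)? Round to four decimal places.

35.6400

Var(V | U=x) = (1 − ρ²)·σ_V².
Var(V | U=-0.7) = (6.0)²·(1 − (0.10)²) = 36·0.99 = 35.6400.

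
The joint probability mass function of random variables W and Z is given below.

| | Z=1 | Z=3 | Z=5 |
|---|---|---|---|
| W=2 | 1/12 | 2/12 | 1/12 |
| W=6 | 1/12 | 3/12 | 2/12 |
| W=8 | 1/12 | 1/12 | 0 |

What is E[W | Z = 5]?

P(Z = 5) = 1/4.
Σ W·P over the event = 2·(1/12) + 6·(2/12) = 7/6.
E[W | Z = 5] = (7/6) / (1/4) = 14/3.

14/3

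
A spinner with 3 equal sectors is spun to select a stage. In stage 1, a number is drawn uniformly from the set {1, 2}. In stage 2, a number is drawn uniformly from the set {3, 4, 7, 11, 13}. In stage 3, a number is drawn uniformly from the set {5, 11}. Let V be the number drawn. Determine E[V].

E[V | stage 1] = (1+2)/2 = 3/2.
E[V | stage 2] = (3+4+7+11+13)/5 = 38/5.
E[V | stage 3] = (5+11)/2 = 8.
E[V] = (1/3)·(3/2) + (1/3)·(38/5) + (1/3)·(8) = 57/10.

57/10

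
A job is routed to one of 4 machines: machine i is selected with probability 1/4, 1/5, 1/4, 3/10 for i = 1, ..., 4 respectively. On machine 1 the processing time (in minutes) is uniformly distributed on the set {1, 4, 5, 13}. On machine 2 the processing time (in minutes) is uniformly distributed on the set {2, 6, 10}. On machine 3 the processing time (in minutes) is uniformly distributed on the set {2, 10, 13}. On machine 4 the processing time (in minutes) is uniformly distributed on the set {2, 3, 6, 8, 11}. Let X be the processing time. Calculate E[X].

E[X | machine 1] = (1+4+5+13)/4 = 23/4.
E[X | machine 2] = (2+6+10)/3 = 6.
E[X | machine 3] = (2+10+13)/3 = 25/3.
E[X | machine 4] = (2+3+6+8+11)/5 = 6.
E[X] = (1/4)·(23/4) + (1/5)·(6) + (1/4)·(25/3) + (3/10)·(6) = 313/48.

313/48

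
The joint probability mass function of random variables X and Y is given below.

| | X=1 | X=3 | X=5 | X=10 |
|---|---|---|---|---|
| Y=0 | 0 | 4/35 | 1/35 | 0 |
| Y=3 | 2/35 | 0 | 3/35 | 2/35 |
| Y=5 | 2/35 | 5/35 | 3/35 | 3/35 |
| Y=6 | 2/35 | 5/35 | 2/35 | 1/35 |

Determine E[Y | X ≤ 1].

P(X ≤ 1) = 6/35.
Σ Y·P over the event = 3·(2/35) + 5·(2/35) + 6·(2/35) = 4/5.
E[Y | X ≤ 1] = (4/5) / (6/35) = 14/3.

14/3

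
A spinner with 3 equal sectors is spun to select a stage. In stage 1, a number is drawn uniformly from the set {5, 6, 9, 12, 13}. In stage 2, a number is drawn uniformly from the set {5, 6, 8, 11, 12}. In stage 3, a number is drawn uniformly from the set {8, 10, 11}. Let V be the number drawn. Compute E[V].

406/45

E[V | stage 1] = (5+6+9+12+13)/5 = 9.
E[V | stage 2] = (5+6+8+11+12)/5 = 42/5.
E[V | stage 3] = (8+10+11)/3 = 29/3.
By the law of total expectation,
E[V] = (1/3)·(9) + (1/3)·(42/5) + (1/3)·(29/3) = 406/45.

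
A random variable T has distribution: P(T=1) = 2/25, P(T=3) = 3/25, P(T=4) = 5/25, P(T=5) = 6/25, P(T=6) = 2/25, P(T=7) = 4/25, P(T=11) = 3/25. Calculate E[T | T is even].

P(T is even) = 7/25.
Σ over the event: 4·1/5 + 6·2/25 = 32/25.
E[T | T is even] = (32/25) / (7/25) = 32/7.

32/7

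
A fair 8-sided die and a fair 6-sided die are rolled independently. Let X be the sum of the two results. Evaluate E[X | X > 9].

34/3

P(X > 9) = 5/16.
Σ over the event: 10·5/48 + 11·1/12 + 12·1/16 + 13·1/24 + 14·1/48 = 85/24.
E[X | X > 9] = (85/24) / (5/16) = 34/3.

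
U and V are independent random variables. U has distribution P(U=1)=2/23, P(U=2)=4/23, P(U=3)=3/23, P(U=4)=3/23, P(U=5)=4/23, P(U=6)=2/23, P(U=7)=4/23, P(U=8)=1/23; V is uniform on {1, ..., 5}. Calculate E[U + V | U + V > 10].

150/13

P(U + V > 10) = 13/115.
Summing (U+V)·P(x,y) over outcomes with U + V > 10 gives 30/23.
E[U + V | U + V > 10] = (30/23) / (13/115) = 150/13.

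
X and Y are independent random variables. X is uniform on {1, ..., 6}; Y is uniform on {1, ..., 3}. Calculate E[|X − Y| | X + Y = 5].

5/3

P(X + Y = 5) = 1/6.
Summing |X−Y|·P(x,y) over outcomes with X + Y = 5 gives 5/18.
E[|X − Y| | X + Y = 5] = (5/18) / (1/6) = 5/3.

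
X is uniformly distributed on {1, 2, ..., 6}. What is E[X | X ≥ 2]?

Given X ≥ 2, X is equally likely to be any of {2, 3, 4, 5, 6}.
E[X | X ≥ 2] = (2 + 3 + 4 + 5 + 6) / 5 = 4.

4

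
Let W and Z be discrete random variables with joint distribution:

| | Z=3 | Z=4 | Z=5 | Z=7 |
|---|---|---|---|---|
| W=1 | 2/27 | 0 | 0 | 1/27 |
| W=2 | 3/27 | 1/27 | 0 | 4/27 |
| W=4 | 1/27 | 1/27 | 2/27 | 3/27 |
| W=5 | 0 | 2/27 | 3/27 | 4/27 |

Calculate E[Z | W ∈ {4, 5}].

P(W ∈ {4, 5}) = 16/27.
Σ Z·P over the event = 3·(1/27) + 4·(1/27) + 5·(2/27) + 7·(3/27) + 4·(2/27) + 5·(3/27) + 7·(4/27) = 89/27.
E[Z | W ∈ {4, 5}] = (89/27) / (16/27) = 89/16.

89/16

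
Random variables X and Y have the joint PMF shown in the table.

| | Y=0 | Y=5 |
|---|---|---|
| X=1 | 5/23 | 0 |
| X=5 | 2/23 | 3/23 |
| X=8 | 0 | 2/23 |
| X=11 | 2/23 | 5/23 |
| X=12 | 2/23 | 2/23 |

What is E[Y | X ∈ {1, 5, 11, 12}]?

50/21

P(X ∈ {1, 5, 11, 12}) = 21/23.
Σ Y·P over the event = 0·(5/23) + 0·(2/23) + 5·(3/23) + 0·(2/23) + 5·(5/23) + 0·(2/23) + 5·(2/23) = 50/23.
E[Y | X ∈ {1, 5, 11, 12}] = (50/23) / (21/23) = 50/21.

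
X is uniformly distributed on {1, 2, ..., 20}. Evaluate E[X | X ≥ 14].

17

Given X ≥ 14, X is equally likely to be any of {14, 15, 16, 17, 18, 19, 20}.
E[X | X ≥ 14] = (14 + 15 + 16 + 17 + 18 + 19 + 20) / 7 = 17.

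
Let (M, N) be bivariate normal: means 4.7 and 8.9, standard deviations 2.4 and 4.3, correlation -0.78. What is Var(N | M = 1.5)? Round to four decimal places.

Var(N | M=x) = (1 − ρ²)·σ_N².
Var(N | M=1.5) = (4.3)²·(1 − (-0.78)²) = 18.49·0.3916 = 7.2407.

7.2407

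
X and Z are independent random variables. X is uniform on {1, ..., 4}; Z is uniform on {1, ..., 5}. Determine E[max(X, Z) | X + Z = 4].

8/3

Outcomes with X + Z = 4: (1,3), (2,2), (3,1), each with probability 1/20.
E[max(X, Z) | X + Z = 4] = (3 + 2 + 3) / 3 = 8/3.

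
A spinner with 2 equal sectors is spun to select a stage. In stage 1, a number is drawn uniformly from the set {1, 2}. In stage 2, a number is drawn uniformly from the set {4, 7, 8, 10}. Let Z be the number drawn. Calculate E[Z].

35/8

E[Z | stage 1] = (1+2)/2 = 3/2.
E[Z | stage 2] = (4+7+8+10)/4 = 29/4.
By the law of total expectation,
E[Z] = (1/2)·(3/2) + (1/2)·(29/4) = 35/8.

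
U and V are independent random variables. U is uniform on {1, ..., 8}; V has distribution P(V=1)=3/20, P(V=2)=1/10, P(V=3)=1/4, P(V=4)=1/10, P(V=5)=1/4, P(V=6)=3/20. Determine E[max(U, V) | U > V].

523/87

P(U > V) = 87/160.
Summing max(U,V)·P(x,y) over outcomes with U > V gives 523/160.
E[max(U, V) | U > V] = (523/160) / (87/160) = 523/87.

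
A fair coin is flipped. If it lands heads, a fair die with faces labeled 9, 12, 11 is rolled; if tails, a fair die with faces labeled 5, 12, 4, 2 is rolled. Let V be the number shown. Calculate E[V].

E[V | heads] = (9+12+11)/3 = 32/3.
E[V | tails] = (5+12+4+2)/4 = 23/4.
By the law of total expectation,
E[V] = (1/2)·(32/3) + (1/2)·(23/4) = 197/24.

197/24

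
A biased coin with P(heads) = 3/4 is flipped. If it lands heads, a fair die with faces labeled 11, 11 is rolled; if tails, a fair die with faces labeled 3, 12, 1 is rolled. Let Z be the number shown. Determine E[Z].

115/12

E[Z | heads] = (11+11)/2 = 11.
E[Z | tails] = (3+12+1)/3 = 16/3.
E[Z] = (3/4)·(11) + (1/4)·(16/3) = 115/12.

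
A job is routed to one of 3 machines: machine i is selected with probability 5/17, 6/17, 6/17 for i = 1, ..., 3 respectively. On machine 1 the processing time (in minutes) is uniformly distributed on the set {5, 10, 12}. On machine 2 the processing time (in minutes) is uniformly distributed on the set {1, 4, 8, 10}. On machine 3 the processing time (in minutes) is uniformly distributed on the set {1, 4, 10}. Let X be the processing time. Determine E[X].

E[X | machine 1] = (5+10+12)/3 = 9.
E[X | machine 2] = (1+4+8+10)/4 = 23/4.
E[X | machine 3] = (1+4+10)/3 = 5.
By the law of total expectation,
E[X] = (5/17)·(9) + (6/17)·(23/4) + (6/17)·(5) = 219/34.

219/34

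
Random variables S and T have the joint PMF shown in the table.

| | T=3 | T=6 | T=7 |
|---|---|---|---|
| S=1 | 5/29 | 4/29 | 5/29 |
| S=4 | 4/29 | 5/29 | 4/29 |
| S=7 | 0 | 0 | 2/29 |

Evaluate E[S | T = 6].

P(T = 6) = 9/29.
Σ S·P over the event = 1·(4/29) + 4·(5/29) = 24/29.
E[S | T = 6] = (24/29) / (9/29) = 8/3.

8/3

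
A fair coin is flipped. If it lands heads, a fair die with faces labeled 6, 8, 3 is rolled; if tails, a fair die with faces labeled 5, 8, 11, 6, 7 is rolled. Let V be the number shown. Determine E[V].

98/15

E[V | heads] = (6+8+3)/3 = 17/3.
E[V | tails] = (5+8+11+6+7)/5 = 37/5.
E[V] = (1/2)·(17/3) + (1/2)·(37/5) = 98/15.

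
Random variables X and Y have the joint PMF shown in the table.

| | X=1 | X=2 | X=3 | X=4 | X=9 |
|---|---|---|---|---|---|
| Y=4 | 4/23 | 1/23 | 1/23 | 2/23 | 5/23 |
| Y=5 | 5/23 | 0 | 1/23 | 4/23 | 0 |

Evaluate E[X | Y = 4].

P(Y = 4) = 13/23.
Σ X·P over the event = 1·(4/23) + 2·(1/23) + 3·(1/23) + 4·(2/23) + 9·(5/23) = 62/23.
E[X | Y = 4] = (62/23) / (13/23) = 62/13.

62/13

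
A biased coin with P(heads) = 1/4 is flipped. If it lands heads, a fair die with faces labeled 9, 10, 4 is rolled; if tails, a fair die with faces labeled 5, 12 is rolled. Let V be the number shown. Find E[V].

199/24

E[V | heads] = (9+10+4)/3 = 23/3.
E[V | tails] = (5+12)/2 = 17/2.
E[V] = (1/4)·(23/3) + (3/4)·(17/2) = 199/24.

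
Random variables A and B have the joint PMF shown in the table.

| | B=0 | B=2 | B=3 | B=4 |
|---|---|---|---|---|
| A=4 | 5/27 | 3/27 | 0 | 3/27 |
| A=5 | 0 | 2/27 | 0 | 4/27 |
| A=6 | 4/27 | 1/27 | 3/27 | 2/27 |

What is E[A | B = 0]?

44/9

P(B = 0) = 1/3.
Σ A·P over the event = 4·(5/27) + 6·(4/27) = 44/27.
E[A | B = 0] = (44/27) / (1/3) = 44/9.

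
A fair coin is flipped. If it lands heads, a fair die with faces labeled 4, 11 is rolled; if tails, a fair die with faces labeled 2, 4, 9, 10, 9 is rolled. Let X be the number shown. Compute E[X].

143/20

E[X | heads] = (4+11)/2 = 15/2.
E[X | tails] = (2+4+9+10+9)/5 = 34/5.
By the law of total expectation,
E[X] = (1/2)·(15/2) + (1/2)·(34/5) = 143/20.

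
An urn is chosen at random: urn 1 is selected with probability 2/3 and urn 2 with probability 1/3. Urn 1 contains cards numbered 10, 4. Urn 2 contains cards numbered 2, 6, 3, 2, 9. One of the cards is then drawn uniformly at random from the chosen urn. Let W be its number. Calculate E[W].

92/15

E[W | urn 1] = (10+4)/2 = 7.
E[W | urn 2] = (2+6+3+2+9)/5 = 22/5.
E[W] = (2/3)·(7) + (1/3)·(22/5) = 92/15.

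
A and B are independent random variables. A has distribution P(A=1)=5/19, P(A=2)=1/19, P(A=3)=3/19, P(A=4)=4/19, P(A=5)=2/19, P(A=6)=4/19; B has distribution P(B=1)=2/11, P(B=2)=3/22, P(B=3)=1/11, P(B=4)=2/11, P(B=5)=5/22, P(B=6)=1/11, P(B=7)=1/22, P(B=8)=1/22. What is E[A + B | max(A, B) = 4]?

68/11

P(max(A, B) = 4) = 4/19.
Summing (A+B)·P(x,y) over outcomes with max(A, B) = 4 gives 272/209.
E[A + B | max(A, B) = 4] = (272/209) / (4/19) = 68/11.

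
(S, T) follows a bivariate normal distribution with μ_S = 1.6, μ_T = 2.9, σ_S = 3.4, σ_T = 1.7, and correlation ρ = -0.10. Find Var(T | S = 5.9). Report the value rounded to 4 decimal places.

2.8611

Var(T | S=x) = (1 − ρ²)·σ_T².
Var(T | S=5.9) = (1.7)²·(1 − (-0.10)²) = 2.89·0.99 = 2.8611.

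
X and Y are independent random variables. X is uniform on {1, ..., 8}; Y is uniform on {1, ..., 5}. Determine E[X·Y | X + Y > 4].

525/34

P(X + Y > 4) = 17/20.
Summing XY·P(x,y) over outcomes with X + Y > 4 gives 105/8.
E[X·Y | X + Y > 4] = (105/8) / (17/20) = 525/34.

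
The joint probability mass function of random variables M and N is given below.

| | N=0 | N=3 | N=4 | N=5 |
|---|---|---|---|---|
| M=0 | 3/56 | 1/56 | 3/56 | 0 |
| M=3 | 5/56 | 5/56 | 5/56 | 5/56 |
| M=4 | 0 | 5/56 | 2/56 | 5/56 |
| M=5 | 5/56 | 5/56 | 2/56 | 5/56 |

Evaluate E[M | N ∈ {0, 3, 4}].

133/41

P(N ∈ {0, 3, 4}) = 41/56.
Summing M·P(M=x,N=y) over the conditioning event gives 19/8.
E[M | N ∈ {0, 3, 4}] = (19/8) / (41/56) = 133/41.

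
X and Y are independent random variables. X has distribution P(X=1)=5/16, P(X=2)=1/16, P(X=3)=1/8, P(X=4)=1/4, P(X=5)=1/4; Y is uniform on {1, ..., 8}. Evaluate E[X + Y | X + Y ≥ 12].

P(X + Y ≥ 12) = 3/32.
Summing (X+Y)·P(x,y) over outcomes with X + Y ≥ 12 gives 37/32.
E[X + Y | X + Y ≥ 12] = (37/32) / (3/32) = 37/3.

37/3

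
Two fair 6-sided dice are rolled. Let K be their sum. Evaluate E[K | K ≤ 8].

P(K ≤ 8) = 13/18.
Σ over the event: 2·1/36 + 3·1/18 + 4·1/12 + 5·1/9 + 6·5/36 + 7·1/6 + 8·5/36 = 38/9.
E[K | K ≤ 8] = (38/9) / (13/18) = 76/13.

76/13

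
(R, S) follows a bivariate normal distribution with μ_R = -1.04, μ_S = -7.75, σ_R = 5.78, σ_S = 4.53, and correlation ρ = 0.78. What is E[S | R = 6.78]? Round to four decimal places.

-2.9695

E[S | R=x] = μ_S + ρ(σ_S/σ_R)(x − μ_R) for jointly normal variables.
E[S | R=6.78] = -7.75 + (0.78)·(4.53/5.78)·(6.78 − (-1.04)) = -7.75 + (0.611315)·(7.82) = -2.9695.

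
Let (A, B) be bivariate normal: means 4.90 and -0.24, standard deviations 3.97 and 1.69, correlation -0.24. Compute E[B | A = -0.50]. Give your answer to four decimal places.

0.3117

The regression of B on A has slope ρ·σ_B/σ_A and passes through (μ_A, μ_B).
E[B | A=-0.50] = -0.24 + (-0.24)·(1.69/3.97)·(-0.50 − (4.90)) = -0.24 + (-0.10217)·(-5.4) = 0.3117.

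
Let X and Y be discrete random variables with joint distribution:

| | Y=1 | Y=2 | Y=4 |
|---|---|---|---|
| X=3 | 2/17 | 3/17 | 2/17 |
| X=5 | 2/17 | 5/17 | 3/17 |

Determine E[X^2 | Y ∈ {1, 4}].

161/9

P(Y ∈ {1, 4}) = 9/17.
Σ X^2·P over the event = 9·(2/17) + 9·(2/17) + 25·(2/17) + 25·(3/17) = 161/17.
E[X^2 | Y ∈ {1, 4}] = (161/17) / (9/17) = 161/9.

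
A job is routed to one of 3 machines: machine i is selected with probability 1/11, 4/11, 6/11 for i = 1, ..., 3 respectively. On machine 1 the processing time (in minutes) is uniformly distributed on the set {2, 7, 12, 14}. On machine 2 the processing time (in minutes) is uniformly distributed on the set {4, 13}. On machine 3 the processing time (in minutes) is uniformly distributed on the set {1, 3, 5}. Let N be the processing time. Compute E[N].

243/44

E[N | machine 1] = (2+7+12+14)/4 = 35/4.
E[N | machine 2] = (4+13)/2 = 17/2.
E[N | machine 3] = (1+3+5)/3 = 3.
By the law of total expectation,
E[N] = (1/11)·(35/4) + (4/11)·(17/2) + (6/11)·(3) = 243/44.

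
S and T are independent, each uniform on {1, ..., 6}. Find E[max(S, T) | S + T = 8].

26/5

Outcomes with S + T = 8: (2,6), (3,5), (4,4), (5,3), (6,2), each with probability 1/36.
E[max(S, T) | S + T = 8] = (6 + 5 + 4 + 5 + 6) / 5 = 26/5.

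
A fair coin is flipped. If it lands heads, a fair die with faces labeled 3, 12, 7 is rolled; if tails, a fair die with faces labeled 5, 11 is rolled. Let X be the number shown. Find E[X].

E[X | heads] = (3+12+7)/3 = 22/3.
E[X | tails] = (5+11)/2 = 8.
E[X] = (1/2)·(22/3) + (1/2)·(8) = 23/3.

23/3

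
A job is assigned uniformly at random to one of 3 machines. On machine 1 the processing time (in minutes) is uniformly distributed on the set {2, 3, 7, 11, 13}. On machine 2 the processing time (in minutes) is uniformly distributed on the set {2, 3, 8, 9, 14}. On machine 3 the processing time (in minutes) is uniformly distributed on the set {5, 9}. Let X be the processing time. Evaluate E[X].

E[X | machine 1] = (2+3+7+11+13)/5 = 36/5.
E[X | machine 2] = (2+3+8+9+14)/5 = 36/5.
E[X | machine 3] = (5+9)/2 = 7.
E[X] = (1/3)·(36/5) + (1/3)·(36/5) + (1/3)·(7) = 107/15.

107/15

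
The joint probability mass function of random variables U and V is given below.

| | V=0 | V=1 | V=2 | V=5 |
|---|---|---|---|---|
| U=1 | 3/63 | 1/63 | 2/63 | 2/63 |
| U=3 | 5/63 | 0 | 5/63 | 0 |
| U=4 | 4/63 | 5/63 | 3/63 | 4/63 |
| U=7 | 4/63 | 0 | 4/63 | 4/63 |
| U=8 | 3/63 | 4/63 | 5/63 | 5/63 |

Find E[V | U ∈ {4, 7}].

P(U ∈ {4, 7}) = 4/9.
Σ V·P over the event = 0·(4/63) + 1·(5/63) + 2·(3/63) + 5·(4/63) + 0·(4/63) + 2·(4/63) + 5·(4/63) = 59/63.
E[V | U ∈ {4, 7}] = (59/63) / (4/9) = 59/28.

59/28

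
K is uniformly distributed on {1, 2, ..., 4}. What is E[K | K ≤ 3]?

2

Given K ≤ 3, K is equally likely to be any of {1, 2, 3}.
E[K | K ≤ 3] = (1 + 2 + 3) / 3 = 2.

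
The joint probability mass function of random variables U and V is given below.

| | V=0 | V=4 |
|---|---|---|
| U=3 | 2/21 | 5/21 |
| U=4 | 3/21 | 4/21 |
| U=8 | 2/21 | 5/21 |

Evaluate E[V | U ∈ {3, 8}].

P(U ∈ {3, 8}) = 2/3.
Σ V·P over the event = 0·(2/21) + 4·(5/21) + 0·(2/21) + 4·(5/21) = 40/21.
E[V | U ∈ {3, 8}] = (40/21) / (2/3) = 20/7.

20/7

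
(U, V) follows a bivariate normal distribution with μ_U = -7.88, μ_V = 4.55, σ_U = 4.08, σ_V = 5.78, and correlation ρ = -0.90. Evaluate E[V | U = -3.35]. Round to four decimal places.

For a bivariate normal, E[V | U=x] = μ_V + ρ·(σ_V/σ_U)·(x − μ_U).
E[V | U=-3.35] = 4.55 + (-0.90)·(5.78/4.08)·(-3.35 − (-7.88)) = 4.55 + (-1.275)·(4.53) = -1.2258.

-1.2258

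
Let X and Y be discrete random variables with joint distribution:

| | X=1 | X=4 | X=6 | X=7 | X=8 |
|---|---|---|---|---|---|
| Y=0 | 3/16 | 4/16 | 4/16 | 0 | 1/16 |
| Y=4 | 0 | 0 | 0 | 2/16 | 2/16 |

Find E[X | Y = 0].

P(Y = 0) = 3/4.
Σ X·P over the event = 1·(3/16) + 4·(4/16) + 6·(4/16) + 8·(1/16) = 51/16.
E[X | Y = 0] = (51/16) / (3/4) = 17/4.

17/4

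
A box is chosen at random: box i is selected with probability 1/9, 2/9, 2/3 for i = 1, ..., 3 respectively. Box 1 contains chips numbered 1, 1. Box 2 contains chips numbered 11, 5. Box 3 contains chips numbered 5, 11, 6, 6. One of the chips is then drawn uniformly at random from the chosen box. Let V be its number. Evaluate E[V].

E[V | box 1] = (1+1)/2 = 1.
E[V | box 2] = (11+5)/2 = 8.
E[V | box 3] = (5+11+6+6)/4 = 7.
E[V] = (1/9)·(1) + (2/9)·(8) + (2/3)·(7) = 59/9.

59/9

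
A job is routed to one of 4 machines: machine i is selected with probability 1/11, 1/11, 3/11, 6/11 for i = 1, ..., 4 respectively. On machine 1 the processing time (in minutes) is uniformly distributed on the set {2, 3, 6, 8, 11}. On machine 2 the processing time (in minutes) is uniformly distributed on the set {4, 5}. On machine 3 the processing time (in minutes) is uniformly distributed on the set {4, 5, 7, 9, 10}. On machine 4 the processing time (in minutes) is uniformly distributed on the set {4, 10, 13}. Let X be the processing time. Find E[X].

E[X | machine 1] = (2+3+6+8+11)/5 = 6.
E[X | machine 2] = (4+5)/2 = 9/2.
E[X | machine 3] = (4+5+7+9+10)/5 = 7.
E[X | machine 4] = (4+10+13)/3 = 9.
By the law of total expectation,
E[X] = (1/11)·(6) + (1/11)·(9/2) + (3/11)·(7) + (6/11)·(9) = 171/22.

171/22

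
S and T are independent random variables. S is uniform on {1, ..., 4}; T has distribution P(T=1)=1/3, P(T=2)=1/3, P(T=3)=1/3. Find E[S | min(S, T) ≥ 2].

P(min(S, T) ≥ 2) = 1/2.
Summing S·P(x,y) over outcomes with min(S, T) ≥ 2 gives 3/2.
E[S | min(S, T) ≥ 2] = (3/2) / (1/2) = 3.

3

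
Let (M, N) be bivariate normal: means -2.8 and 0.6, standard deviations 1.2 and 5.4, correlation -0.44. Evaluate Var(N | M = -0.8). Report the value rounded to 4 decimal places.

For a bivariate normal, Var(N | M=x) = σ_N²(1 − ρ²).
Var(N | M=-0.8) = (5.4)²·(1 − (-0.44)²) = 29.16·0.8064 = 23.5146.

23.5146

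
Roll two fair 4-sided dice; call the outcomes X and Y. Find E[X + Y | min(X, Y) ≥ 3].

7

Outcomes with min(X, Y) ≥ 3: (3,3), (3,4), (4,3), (4,4), each with probability 1/16.
E[X + Y | min(X, Y) ≥ 3] = (6 + 7 + 7 + 8) / 4 = 7.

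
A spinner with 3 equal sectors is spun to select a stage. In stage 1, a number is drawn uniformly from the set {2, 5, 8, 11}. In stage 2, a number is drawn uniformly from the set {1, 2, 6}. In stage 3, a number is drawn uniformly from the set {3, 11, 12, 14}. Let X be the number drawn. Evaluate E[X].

13/2

E[X | stage 1] = (2+5+8+11)/4 = 13/2.
E[X | stage 2] = (1+2+6)/3 = 3.
E[X | stage 3] = (3+11+12+14)/4 = 10.
E[X] = (1/3)·(13/2) + (1/3)·(3) + (1/3)·(10) = 13/2.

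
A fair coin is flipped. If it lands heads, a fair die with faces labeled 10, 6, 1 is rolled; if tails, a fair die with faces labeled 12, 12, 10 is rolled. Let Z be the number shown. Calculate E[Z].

E[Z | heads] = (10+6+1)/3 = 17/3.
E[Z | tails] = (12+12+10)/3 = 34/3.
E[Z] = (1/2)·(17/3) + (1/2)·(34/3) = 17/2.

17/2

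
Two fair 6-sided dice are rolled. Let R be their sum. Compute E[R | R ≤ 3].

P(R ≤ 3) = 1/12.
Σ over the event: 2·1/36 + 3·1/18 = 2/9.
E[R | R ≤ 3] = (2/9) / (1/12) = 8/3.

8/3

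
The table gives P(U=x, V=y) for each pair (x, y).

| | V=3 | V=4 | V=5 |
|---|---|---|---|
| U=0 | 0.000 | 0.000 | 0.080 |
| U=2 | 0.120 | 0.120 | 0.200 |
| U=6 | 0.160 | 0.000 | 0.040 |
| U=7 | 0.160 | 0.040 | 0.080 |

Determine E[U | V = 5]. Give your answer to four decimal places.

3.0000

P(V = 5) = 0.400.
Σ U·P over the event = 0·(0.080) + 2·(0.200) + 6·(0.040) + 7·(0.080) = 1.200.
E[U | V = 5] = (1.200) / (0.400) = 3.0000.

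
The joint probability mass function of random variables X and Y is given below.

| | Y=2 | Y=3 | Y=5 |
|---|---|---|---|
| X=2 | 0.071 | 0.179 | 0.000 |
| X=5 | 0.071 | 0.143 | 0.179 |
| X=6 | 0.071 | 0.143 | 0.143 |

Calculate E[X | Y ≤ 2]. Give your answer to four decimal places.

4.3333

P(Y ≤ 2) = 0.213.
Σ X·P over the event = 2·(0.071) + 5·(0.071) + 6·(0.071) = 0.923.
E[X | Y ≤ 2] = (0.923) / (0.213) = 4.3333.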